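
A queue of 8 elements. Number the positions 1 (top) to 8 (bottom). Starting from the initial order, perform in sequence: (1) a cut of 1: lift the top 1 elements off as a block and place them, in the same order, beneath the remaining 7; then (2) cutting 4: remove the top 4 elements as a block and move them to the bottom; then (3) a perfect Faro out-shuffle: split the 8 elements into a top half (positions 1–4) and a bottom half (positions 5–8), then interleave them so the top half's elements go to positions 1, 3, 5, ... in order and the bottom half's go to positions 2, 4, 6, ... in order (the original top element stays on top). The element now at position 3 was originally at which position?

Undo the operations in reverse order, starting from position 3:
  undo op 3 (out-shuffle, from top half): 3 ← 2
  undo op 2 (cut 4): 2 ← 6
  undo op 1 (cut 1): 6 ← 7
So the element at position 3 came from original position 7.

7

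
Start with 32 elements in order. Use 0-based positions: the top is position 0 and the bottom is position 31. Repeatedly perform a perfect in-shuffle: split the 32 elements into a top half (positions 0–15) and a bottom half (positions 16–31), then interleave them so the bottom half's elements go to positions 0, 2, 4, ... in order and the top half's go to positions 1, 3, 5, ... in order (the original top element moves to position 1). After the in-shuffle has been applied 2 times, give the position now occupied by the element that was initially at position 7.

Track the element's position through each in-shuffle:
7 → 15 → 31

31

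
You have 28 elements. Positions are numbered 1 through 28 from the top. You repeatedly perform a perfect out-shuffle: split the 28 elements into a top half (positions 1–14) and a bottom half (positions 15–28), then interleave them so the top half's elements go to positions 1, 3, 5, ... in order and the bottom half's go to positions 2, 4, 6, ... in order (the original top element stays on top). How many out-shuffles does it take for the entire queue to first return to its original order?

The out-shuffle permutes the 28 positions with cycle lengths [1, 1, 2, 6, 18].
Every element is home exactly when every cycle has completed a whole number of laps, i.e. after lcm(1, 2, 6, 18) = 18 out-shuffles.

18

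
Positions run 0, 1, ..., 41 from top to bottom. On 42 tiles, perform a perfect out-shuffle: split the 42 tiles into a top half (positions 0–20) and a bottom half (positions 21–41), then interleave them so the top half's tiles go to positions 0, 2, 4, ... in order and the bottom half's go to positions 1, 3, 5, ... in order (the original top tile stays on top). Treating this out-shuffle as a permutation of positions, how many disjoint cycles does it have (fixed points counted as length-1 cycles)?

Trace each unvisited position around until it returns:
(0) (1 2 4 8 16 32 ... len 20) (3 6 12 24 7 14 ... len 20) (41)
4 cycles in total.

4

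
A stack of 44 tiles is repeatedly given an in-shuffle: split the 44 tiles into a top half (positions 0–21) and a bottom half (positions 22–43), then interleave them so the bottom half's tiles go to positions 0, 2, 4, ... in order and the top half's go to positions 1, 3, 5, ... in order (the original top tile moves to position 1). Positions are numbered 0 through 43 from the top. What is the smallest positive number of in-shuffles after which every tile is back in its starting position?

12

The in-shuffle permutes the 44 positions with cycle lengths [2, 4, 4, 4, 6, 12, 12].
Every tile is home exactly when every cycle has completed a whole number of laps, i.e. after lcm(2, 4, 6, 12) = 12 in-shuffles.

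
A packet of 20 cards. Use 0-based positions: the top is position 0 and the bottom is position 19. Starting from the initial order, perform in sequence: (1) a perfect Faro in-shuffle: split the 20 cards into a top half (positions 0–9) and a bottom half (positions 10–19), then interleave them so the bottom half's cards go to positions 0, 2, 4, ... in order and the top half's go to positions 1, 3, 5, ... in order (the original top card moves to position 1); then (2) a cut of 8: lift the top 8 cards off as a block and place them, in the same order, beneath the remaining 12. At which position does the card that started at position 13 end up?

18

Track the card from position 13 forward through each operation:
  after op 1 (in-shuffle): 13 → 6
  after op 2 (cut 8): 6 → 18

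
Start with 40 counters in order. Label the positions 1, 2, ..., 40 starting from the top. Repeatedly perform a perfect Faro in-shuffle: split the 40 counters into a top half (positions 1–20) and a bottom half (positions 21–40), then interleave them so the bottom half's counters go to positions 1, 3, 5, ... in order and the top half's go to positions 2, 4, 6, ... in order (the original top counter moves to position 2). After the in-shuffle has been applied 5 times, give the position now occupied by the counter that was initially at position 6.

Track the counter's position through each in-shuffle:
6 → 12 → 24 → 7 → 14 → 28

28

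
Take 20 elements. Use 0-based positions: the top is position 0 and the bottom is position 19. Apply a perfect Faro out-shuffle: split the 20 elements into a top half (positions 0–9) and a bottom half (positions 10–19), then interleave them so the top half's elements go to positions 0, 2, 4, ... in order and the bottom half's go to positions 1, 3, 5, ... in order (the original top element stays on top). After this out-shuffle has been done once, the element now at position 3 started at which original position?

11

Work backwards from position 3, undoing one out-shuffle at a time:
3 ← 11
So the element now at position 3 started at position 11.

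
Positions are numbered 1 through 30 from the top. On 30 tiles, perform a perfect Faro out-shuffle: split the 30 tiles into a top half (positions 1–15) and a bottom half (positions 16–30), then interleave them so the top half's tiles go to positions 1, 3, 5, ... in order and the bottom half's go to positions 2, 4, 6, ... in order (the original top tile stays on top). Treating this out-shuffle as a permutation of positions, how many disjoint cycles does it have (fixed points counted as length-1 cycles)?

Trace each unvisited position around until it returns:
(1) (2 3 5 9 17 4 ... len 28) (30)
3 cycles in total.

3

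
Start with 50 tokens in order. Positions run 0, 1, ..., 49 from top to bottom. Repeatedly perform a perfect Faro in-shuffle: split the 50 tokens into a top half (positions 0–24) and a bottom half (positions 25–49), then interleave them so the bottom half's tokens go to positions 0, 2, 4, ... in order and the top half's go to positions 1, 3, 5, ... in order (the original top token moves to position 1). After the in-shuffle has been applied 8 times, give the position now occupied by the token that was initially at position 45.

45

Track the token's position through each in-shuffle:
45 → 40 → 30 → 10 → 21 → 43 → 36 → 22 → 45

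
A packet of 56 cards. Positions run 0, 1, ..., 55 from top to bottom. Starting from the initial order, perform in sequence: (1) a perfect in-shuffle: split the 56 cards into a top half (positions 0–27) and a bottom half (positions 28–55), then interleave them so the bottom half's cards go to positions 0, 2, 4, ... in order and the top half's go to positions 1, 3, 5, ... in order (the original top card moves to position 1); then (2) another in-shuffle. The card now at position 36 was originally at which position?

51

Undo the operations in reverse order, starting from position 36:
  undo op 2 (in-shuffle, from bottom half): 36 ← 46
  undo op 1 (in-shuffle, from bottom half): 46 ← 51
So the card at position 36 came from original position 51.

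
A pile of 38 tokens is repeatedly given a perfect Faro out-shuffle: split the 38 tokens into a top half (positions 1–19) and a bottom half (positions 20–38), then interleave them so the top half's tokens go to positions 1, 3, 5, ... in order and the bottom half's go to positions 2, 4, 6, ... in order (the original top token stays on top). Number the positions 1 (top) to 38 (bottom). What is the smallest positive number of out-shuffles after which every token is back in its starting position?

The out-shuffle permutes the 38 positions with cycle lengths [1, 1, 36].
Every token is home exactly when every cycle has completed a whole number of laps, i.e. after lcm(1, 36) = 36 out-shuffles.

36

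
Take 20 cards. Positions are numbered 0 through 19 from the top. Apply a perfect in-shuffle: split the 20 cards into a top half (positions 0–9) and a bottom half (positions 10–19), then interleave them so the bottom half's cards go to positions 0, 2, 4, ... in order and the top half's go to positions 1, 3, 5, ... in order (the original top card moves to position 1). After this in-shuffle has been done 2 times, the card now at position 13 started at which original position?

13

Work backwards from position 13, undoing one in-shuffle at a time:
13 ← 6 ← 13
So the card now at position 13 started at position 13.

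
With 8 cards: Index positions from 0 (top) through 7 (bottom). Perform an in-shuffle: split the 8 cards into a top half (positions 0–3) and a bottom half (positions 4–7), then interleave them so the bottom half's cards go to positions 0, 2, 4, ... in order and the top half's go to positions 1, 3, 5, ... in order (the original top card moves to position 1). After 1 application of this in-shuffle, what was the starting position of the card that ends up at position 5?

Work backwards from position 5, undoing one in-shuffle at a time:
5 ← 2
So the card now at position 5 started at position 2.

2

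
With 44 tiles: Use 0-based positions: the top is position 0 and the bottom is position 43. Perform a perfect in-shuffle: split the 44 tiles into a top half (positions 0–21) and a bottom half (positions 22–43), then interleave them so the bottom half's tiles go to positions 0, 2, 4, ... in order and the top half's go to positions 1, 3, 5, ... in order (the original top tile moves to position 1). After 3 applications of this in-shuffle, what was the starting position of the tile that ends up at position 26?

Work backwards from position 26, undoing one in-shuffle at a time:
26 ← 35 ← 17 ← 8
So the tile now at position 26 started at position 8.

8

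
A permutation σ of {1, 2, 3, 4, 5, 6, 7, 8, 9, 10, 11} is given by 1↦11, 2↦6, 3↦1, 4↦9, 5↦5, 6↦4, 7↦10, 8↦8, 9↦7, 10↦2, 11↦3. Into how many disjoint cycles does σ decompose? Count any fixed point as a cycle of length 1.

Cycle decomposition: (1 11 3) (2 6 4 9 7 10) (5) (8).
4 cycles.

4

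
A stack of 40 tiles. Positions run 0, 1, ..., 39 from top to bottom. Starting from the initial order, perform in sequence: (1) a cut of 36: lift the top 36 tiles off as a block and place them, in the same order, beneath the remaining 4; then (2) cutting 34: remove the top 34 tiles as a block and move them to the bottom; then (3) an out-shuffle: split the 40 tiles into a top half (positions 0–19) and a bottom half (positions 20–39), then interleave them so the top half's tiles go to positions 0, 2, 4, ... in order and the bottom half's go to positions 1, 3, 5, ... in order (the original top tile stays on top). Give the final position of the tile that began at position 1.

Track the tile from position 1 forward through each operation:
  after op 1 (cut 36): 1 → 5
  after op 2 (cut 34): 5 → 11
  after op 3 (out-shuffle): 11 → 22

22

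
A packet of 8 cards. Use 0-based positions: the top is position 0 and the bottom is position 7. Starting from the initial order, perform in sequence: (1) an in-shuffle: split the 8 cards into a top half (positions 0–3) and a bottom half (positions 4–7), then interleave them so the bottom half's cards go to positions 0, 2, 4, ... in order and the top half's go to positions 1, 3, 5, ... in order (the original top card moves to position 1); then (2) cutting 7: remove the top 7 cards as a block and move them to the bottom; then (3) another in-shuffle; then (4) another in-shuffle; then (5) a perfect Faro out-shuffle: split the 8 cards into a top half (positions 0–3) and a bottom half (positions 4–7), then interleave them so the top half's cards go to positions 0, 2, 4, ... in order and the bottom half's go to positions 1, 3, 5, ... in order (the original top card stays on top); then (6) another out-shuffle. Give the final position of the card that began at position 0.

1

Track the card from position 0 forward through each operation:
  after op 1 (in-shuffle): 0 → 1
  after op 2 (cut 7): 1 → 2
  after op 3 (in-shuffle): 2 → 5
  after op 4 (in-shuffle): 5 → 2
  after op 5 (out-shuffle): 2 → 4
  after op 6 (out-shuffle): 4 → 1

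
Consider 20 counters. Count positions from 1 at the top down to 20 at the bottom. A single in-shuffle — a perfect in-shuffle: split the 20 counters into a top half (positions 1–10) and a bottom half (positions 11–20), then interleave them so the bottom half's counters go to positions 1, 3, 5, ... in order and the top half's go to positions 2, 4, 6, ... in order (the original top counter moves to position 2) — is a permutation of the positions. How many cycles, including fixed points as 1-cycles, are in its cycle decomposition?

Trace each unvisited position around until it returns:
(1 2 4 8 16 11) (3 6 12) (5 10 20 19 17 13) (7 14) (9 18 15)
5 cycles in total.

5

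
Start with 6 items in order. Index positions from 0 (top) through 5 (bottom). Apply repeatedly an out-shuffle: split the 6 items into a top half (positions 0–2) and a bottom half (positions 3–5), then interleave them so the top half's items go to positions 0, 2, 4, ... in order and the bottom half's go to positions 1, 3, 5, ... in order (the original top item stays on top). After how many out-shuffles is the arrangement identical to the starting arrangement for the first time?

4

The out-shuffle permutes the 6 positions with cycle lengths [1, 1, 4].
Every item is home exactly when every cycle has completed a whole number of laps, i.e. after lcm(1, 4) = 4 out-shuffles.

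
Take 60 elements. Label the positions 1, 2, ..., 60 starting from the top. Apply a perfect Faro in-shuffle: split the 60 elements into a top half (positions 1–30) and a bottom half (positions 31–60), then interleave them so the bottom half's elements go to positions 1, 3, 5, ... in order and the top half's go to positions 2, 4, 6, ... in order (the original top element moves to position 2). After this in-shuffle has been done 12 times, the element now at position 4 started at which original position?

Work backwards from position 4, undoing one in-shuffle at a time:
4 ← 2 ← 1 ← 31 ← 46 ← 23 ← 42 ← 21 ← 41 ← 51 ← 56 ← 28 ← 14
So the element now at position 4 started at position 14.

14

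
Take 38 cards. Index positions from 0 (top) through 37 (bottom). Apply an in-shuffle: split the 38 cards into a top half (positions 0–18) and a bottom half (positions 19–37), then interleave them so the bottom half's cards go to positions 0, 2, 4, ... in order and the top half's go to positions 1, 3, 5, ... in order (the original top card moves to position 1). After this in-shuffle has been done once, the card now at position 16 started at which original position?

Work backwards from position 16, undoing one in-shuffle at a time:
16 ← 27
So the card now at position 16 started at position 27.

27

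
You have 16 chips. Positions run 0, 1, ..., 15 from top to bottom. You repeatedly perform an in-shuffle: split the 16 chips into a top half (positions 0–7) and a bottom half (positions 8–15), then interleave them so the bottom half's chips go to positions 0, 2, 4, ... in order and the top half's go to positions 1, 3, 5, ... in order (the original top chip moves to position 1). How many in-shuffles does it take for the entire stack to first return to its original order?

The in-shuffle permutes the 16 positions with cycle lengths [8, 8].
Every chip is home exactly when every cycle has completed a whole number of laps, i.e. after lcm(8) = 8 in-shuffles.

8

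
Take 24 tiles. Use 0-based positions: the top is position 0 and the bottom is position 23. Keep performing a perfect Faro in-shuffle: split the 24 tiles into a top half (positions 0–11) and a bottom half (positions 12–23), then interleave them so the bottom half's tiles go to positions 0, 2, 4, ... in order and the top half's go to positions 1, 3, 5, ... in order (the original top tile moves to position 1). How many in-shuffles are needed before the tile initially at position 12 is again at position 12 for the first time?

20

Follow position 12 under repeated in-shuffles:
12 → 0 → 1 → 3 → 7 → 15 → 6 → 13 → 2 → 5 → 11 → 23 → 22 → 20 → 16 → 8 → 17 → 10 → 21 → 18 → 12
It first returns after 20 in-shuffles.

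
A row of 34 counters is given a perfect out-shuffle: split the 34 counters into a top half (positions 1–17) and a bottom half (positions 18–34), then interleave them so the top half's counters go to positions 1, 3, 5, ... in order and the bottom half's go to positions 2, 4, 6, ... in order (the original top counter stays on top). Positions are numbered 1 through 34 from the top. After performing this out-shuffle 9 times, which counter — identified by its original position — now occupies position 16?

Work backwards from position 16, undoing one out-shuffle at a time:
16 ← 25 ← 13 ← 7 ← 4 ← 19 ← 10 ← 22 ← 28 ← 31
So the counter now at position 16 started at position 31.

31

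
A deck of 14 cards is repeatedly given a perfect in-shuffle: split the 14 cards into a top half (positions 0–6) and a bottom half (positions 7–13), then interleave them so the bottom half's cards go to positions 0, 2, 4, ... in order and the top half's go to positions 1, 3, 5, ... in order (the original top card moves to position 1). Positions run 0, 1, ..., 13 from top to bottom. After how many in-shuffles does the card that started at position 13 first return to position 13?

4

Follow position 13 under repeated in-shuffles:
13 → 12 → 10 → 6 → 13
It first returns after 4 in-shuffles.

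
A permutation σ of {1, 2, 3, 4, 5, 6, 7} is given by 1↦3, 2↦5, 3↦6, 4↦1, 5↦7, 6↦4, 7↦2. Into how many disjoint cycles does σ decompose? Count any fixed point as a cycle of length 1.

2

Cycle decomposition: (1 3 6 4) (2 5 7).
2 cycles.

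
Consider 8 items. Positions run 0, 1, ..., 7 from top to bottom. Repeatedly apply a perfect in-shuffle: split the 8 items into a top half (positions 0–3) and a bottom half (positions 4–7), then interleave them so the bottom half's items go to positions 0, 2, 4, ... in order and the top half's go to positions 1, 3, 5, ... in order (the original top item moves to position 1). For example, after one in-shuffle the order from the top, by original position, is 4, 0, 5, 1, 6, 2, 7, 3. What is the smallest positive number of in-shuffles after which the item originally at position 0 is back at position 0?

6

Follow position 0 under repeated in-shuffles:
0 → 1 → 3 → 7 → 6 → 4 → 0
It first returns after 6 in-shuffles.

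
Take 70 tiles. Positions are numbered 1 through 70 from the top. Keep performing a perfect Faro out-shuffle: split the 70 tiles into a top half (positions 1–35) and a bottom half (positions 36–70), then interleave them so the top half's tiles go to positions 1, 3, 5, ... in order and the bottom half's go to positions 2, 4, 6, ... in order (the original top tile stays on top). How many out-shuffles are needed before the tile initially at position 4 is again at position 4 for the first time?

Follow position 4 under repeated out-shuffles:
4 → 7 → 13 → 25 → 49 → 28 → 55 → 40 → 10 → 19 → 37 → 4
It first returns after 11 out-shuffles.

11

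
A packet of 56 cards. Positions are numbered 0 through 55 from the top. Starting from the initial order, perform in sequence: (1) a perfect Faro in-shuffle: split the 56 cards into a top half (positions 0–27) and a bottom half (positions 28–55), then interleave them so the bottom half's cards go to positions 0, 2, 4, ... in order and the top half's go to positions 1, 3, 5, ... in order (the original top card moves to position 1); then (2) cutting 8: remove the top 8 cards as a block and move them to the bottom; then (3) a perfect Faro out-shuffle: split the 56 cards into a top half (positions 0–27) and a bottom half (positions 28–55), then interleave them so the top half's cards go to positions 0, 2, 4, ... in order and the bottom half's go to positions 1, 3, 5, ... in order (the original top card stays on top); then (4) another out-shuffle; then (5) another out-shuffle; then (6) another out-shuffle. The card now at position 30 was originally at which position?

29

Undo the operations in reverse order, starting from position 30:
  undo op 6 (out-shuffle, from top half): 30 ← 15
  undo op 5 (out-shuffle, from bottom half): 15 ← 35
  undo op 4 (out-shuffle, from bottom half): 35 ← 45
  undo op 3 (out-shuffle, from bottom half): 45 ← 50
  undo op 2 (cut 8): 50 ← 2
  undo op 1 (in-shuffle, from bottom half): 2 ← 29
So the card at position 30 came from original position 29.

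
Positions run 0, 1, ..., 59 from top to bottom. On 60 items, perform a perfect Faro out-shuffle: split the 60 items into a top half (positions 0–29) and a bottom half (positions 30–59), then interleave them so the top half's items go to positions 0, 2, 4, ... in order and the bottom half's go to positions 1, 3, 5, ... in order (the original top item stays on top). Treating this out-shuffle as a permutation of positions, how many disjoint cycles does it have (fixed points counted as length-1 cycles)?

3

Trace each unvisited position around until it returns:
(0) (1 2 4 8 16 32 ... len 58) (59)
3 cycles in total.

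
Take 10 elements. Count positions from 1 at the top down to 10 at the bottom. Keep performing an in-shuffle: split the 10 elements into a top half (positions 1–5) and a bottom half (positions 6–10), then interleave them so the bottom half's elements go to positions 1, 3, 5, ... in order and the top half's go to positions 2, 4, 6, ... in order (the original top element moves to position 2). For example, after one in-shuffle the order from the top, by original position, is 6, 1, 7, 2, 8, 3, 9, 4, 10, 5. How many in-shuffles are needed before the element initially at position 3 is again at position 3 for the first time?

10

Follow position 3 under repeated in-shuffles:
3 → 6 → 1 → 2 → 4 → 8 → 5 → 10 → 9 → 7 → 3
It first returns after 10 in-shuffles.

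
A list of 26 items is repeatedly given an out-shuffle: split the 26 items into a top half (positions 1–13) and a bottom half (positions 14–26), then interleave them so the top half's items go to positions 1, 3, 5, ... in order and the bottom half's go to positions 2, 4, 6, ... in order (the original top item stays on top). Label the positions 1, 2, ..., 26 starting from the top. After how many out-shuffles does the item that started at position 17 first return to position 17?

20

Follow position 17 under repeated out-shuffles:
17 → 8 → 15 → 4 → 7 → 13 → 25 → 24 → 22 → 18 → 10 → 19 → 12 → 23 → 20 → 14 → 2 → 3 → 5 → 9 → 17
It first returns after 20 out-shuffles.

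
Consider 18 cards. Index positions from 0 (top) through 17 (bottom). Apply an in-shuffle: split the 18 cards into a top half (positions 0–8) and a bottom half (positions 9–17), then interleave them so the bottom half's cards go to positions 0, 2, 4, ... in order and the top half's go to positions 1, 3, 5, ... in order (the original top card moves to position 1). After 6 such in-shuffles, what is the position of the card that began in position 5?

3

Track the card's position through each in-shuffle:
5 → 11 → 4 → 9 → 0 → 1 → 3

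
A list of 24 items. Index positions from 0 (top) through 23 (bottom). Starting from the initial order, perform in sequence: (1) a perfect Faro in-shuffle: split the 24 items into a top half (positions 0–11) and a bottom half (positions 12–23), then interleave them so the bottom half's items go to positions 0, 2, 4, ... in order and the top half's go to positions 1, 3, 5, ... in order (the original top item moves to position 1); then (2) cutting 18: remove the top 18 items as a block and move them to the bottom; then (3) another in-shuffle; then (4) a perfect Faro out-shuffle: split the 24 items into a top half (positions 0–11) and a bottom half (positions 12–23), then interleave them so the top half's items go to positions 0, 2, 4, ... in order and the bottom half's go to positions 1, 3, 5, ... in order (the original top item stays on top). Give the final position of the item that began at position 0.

Track the item from position 0 forward through each operation:
  after op 1 (in-shuffle): 0 → 1
  after op 2 (cut 18): 1 → 7
  after op 3 (in-shuffle): 7 → 15
  after op 4 (out-shuffle): 15 → 7

7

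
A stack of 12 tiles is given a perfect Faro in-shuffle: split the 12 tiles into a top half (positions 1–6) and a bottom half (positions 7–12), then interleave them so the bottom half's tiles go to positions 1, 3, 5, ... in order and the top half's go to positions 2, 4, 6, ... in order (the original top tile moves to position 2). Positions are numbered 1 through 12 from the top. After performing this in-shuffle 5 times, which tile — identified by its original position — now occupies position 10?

Work backwards from position 10, undoing one in-shuffle at a time:
10 ← 5 ← 9 ← 11 ← 12 ← 6
So the tile now at position 10 started at position 6.

6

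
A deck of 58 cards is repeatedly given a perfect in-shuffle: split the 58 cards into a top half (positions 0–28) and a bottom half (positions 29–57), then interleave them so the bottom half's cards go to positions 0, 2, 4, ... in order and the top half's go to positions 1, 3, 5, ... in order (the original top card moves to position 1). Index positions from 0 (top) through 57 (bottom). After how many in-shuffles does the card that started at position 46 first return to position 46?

Follow position 46 under repeated in-shuffles:
46 → 34 → 10 → 21 → 43 → 28 → 57 → 56 → ... → 46 (length 58)
It first returns after 58 in-shuffles.

58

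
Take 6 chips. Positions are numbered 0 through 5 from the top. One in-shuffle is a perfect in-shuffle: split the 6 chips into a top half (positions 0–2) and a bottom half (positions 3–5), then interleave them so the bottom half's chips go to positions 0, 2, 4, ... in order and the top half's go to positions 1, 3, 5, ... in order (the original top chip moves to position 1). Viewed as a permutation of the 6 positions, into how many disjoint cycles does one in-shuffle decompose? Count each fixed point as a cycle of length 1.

Trace each unvisited position around until it returns:
(0 1 3) (2 5 4)
2 cycles in total.

2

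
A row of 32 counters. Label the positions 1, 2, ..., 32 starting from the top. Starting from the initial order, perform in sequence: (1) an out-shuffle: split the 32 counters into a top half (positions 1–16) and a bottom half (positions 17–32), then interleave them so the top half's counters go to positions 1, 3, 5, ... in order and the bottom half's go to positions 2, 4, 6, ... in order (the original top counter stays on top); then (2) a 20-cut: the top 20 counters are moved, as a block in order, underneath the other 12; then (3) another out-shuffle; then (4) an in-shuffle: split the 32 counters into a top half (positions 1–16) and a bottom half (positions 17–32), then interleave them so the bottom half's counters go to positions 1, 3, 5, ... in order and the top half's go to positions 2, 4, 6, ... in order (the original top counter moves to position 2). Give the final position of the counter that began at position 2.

25

Track the counter from position 2 forward through each operation:
  after op 1 (out-shuffle): 2 → 3
  after op 2 (cut 20): 3 → 15
  after op 3 (out-shuffle): 15 → 29
  after op 4 (in-shuffle): 29 → 25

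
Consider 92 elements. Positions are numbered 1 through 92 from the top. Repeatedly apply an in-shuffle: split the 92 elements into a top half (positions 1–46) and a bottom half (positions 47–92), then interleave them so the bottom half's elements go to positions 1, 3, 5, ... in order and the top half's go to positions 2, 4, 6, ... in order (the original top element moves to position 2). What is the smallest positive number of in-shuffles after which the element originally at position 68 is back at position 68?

Follow position 68 under repeated in-shuffles:
68 → 43 → 86 → 79 → 65 → 37 → 74 → 55 → 17 → 34 → 68
It first returns after 10 in-shuffles.

10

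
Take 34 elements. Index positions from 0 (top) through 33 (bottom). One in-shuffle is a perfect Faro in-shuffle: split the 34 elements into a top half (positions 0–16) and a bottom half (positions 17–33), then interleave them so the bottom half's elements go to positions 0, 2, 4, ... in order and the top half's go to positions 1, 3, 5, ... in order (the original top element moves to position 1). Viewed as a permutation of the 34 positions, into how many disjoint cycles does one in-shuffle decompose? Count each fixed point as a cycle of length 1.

5

Trace each unvisited position around until it returns:
(0 1 3 7 15 31 ... len 12) (2 5 11 23 12 25 ... len 12) (4 9 19) (6 13 27 20) (14 29 24)
5 cycles in total.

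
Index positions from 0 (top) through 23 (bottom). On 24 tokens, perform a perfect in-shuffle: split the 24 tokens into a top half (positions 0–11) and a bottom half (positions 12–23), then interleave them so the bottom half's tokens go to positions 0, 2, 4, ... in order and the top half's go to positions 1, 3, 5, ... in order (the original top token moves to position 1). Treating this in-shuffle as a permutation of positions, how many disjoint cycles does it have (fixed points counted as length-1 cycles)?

Trace each unvisited position around until it returns:
(0 1 3 7 15 6 ... len 20) (4 9 19 14)
2 cycles in total.

2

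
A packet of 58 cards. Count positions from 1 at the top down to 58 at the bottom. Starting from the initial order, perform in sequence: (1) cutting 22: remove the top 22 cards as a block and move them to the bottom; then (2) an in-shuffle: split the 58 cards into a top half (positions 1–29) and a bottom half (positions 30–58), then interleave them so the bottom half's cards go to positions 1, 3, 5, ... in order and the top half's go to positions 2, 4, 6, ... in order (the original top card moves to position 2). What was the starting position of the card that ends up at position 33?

Undo the operations in reverse order, starting from position 33:
  undo op 2 (in-shuffle, from bottom half): 33 ← 46
  undo op 1 (cut 22): 46 ← 10
So the card at position 33 came from original position 10.

10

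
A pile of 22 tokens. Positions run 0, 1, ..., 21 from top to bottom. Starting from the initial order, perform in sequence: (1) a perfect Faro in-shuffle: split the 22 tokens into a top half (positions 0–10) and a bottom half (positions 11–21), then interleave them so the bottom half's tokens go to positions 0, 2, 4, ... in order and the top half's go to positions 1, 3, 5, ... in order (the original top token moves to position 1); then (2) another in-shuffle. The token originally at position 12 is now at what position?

Track the token from position 12 forward through each operation:
  after op 1 (in-shuffle): 12 → 2
  after op 2 (in-shuffle): 2 → 5

5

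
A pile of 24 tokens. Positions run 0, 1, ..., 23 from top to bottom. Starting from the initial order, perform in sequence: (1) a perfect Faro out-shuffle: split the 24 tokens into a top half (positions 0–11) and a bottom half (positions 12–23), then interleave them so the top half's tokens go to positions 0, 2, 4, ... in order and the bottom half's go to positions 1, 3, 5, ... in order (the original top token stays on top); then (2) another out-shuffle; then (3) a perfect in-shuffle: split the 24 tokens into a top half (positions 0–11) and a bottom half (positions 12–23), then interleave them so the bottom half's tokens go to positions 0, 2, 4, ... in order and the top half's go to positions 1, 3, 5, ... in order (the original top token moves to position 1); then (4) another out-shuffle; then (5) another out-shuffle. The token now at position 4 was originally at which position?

0

Undo the operations in reverse order, starting from position 4:
  undo op 5 (out-shuffle, from top half): 4 ← 2
  undo op 4 (out-shuffle, from top half): 2 ← 1
  undo op 3 (in-shuffle, from top half): 1 ← 0
  undo op 2 (out-shuffle, from top half): 0 ← 0
  undo op 1 (out-shuffle, from top half): 0 ← 0
So the token at position 4 came from original position 0.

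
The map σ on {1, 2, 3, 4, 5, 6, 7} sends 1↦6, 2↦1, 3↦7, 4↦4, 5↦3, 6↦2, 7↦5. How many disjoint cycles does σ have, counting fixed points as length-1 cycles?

3

Cycle decomposition: (1 6 2) (3 7 5) (4).
3 cycles.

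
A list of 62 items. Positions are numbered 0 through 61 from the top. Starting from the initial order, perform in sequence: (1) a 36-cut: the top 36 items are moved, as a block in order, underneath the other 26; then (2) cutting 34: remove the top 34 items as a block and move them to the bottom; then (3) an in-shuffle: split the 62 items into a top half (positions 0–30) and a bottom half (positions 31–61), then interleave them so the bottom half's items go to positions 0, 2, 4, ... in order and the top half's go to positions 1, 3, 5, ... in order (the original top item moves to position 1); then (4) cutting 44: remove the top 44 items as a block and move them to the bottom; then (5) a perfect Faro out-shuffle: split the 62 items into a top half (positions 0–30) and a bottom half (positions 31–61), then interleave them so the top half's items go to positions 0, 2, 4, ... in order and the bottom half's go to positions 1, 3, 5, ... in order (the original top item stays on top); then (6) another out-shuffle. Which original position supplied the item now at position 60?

Undo the operations in reverse order, starting from position 60:
  undo op 6 (out-shuffle, from top half): 60 ← 30
  undo op 5 (out-shuffle, from top half): 30 ← 15
  undo op 4 (cut 44): 15 ← 59
  undo op 3 (in-shuffle, from top half): 59 ← 29
  undo op 2 (cut 34): 29 ← 1
  undo op 1 (cut 36): 1 ← 37
So the item at position 60 came from original position 37.

37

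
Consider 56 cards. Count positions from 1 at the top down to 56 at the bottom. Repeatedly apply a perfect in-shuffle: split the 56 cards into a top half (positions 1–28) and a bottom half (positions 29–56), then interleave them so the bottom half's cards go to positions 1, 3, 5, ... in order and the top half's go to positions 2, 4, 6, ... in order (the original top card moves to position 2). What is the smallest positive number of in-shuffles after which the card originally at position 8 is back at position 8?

18

Follow position 8 under repeated in-shuffles:
8 → 16 → 32 → 7 → 14 → 28 → 56 → 55 → 53 → 49 → 41 → 25 → 50 → 43 → 29 → 1 → 2 → 4 → 8
It first returns after 18 in-shuffles.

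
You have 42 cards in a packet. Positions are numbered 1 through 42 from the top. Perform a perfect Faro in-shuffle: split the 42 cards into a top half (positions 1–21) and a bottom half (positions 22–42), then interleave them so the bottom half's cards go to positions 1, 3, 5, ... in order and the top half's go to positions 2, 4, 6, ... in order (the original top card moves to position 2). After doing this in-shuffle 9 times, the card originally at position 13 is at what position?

Track the card's position through each in-shuffle:
13 → 26 → 9 → 18 → 36 → 29 → 15 → 30 → 17 → 34

34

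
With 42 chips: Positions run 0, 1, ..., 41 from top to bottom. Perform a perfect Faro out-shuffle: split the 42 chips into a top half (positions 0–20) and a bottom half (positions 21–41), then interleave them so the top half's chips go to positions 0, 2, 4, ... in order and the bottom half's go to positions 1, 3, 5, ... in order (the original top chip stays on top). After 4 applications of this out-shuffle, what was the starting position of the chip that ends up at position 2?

36

Work backwards from position 2, undoing one out-shuffle at a time:
2 ← 1 ← 21 ← 31 ← 36
So the chip now at position 2 started at position 36.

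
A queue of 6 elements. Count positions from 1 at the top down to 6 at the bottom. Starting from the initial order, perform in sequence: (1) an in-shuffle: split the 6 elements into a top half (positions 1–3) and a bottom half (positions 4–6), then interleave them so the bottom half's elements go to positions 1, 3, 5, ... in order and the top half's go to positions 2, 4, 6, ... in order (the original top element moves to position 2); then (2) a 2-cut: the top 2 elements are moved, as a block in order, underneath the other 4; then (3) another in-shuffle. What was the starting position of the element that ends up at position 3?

Undo the operations in reverse order, starting from position 3:
  undo op 3 (in-shuffle, from bottom half): 3 ← 5
  undo op 2 (cut 2): 5 ← 1
  undo op 1 (in-shuffle, from bottom half): 1 ← 4
So the element at position 3 came from original position 4.

4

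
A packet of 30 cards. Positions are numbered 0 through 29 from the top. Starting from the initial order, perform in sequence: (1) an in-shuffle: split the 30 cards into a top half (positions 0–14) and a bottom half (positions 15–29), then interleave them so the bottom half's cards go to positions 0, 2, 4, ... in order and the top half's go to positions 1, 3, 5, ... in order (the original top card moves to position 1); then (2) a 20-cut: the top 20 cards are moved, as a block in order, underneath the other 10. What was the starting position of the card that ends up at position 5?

12

Undo the operations in reverse order, starting from position 5:
  undo op 2 (cut 20): 5 ← 25
  undo op 1 (in-shuffle, from top half): 25 ← 12
So the card at position 5 came from original position 12.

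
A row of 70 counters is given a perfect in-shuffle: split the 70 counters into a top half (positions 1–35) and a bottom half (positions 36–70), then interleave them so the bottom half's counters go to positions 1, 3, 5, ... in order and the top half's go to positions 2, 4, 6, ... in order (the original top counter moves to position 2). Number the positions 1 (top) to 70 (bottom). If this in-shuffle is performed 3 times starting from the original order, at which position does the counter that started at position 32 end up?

Track the counter's position through each in-shuffle:
32 → 64 → 57 → 43

43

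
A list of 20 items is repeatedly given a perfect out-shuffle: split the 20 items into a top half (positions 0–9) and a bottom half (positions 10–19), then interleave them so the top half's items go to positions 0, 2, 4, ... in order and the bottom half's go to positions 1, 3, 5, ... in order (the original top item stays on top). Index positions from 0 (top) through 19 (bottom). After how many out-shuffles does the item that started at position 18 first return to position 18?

18

Follow position 18 under repeated out-shuffles:
18 → 17 → 15 → 11 → 3 → 6 → 12 → 5 → 10 → 1 → 2 → 4 → 8 → 16 → 13 → 7 → 14 → 9 → 18
It first returns after 18 out-shuffles.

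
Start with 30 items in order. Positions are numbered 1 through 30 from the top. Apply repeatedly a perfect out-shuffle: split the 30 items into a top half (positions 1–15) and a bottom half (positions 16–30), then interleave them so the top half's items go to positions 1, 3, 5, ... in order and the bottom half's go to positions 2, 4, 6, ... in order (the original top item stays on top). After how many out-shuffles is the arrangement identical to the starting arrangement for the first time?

The out-shuffle permutes the 30 positions with cycle lengths [1, 1, 28].
Every item is home exactly when every cycle has completed a whole number of laps, i.e. after lcm(1, 28) = 28 out-shuffles.

28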